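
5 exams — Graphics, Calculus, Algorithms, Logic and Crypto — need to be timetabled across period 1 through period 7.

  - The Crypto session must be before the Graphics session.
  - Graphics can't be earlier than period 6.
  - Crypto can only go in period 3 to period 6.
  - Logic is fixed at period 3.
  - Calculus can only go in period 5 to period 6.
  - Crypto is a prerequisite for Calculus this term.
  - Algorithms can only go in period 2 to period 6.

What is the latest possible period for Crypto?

Crypto is available from period 3; Crypto's own window allows nothing later than period 6; downstream work caps Crypto at period 5.
Crypto at period 5 is achievable: Calculus -> period 6; Algorithms -> period 2; Crypto -> period 5; Logic -> period 3; Graphics -> period 6.

period 5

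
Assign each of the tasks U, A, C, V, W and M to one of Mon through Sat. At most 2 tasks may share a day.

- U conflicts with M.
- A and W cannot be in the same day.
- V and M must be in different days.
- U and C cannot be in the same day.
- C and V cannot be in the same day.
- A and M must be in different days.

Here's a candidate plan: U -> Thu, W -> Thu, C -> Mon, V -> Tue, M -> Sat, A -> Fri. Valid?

C and V cannot be in the same day — holds.
U and C cannot be in the same day — holds.
V and M must be in different days — holds.
U conflicts with M — holds.
A and W cannot be in the same day — holds.
At most 2 tasks may share a day — holds.
A and M must be in different days — holds.

Yes, all constraints hold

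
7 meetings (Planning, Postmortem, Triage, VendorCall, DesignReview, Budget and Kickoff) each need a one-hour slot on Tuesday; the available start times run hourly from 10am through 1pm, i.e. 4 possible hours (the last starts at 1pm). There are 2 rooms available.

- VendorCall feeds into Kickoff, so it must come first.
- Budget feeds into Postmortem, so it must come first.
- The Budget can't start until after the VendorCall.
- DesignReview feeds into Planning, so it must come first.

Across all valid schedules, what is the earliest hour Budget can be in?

11am

Precedence pushes Budget to at least 11am; downstream work caps Budget at 12pm.
Budget at 11am is achievable: DesignReview=10am; VendorCall=10am; Budget=11am; Planning=11am; Postmortem=12pm; Triage=1pm; Kickoff=12pm.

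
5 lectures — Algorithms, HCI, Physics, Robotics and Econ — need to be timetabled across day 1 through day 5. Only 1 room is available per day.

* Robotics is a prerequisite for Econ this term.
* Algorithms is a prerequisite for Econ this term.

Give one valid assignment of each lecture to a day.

Algorithms=day 1; HCI=day 4; Robotics=day 2; Econ=day 3; Physics=day 5

Checking: Robotics(day 2) before Econ(day 3); Algorithms(day 1) before Econ(day 3); max 1 per day (cap 1).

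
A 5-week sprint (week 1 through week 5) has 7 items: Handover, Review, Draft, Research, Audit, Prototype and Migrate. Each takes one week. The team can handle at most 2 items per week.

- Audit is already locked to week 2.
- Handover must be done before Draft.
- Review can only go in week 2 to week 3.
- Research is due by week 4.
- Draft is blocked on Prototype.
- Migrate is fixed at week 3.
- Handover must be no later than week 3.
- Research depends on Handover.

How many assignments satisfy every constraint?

24

Splitting on Handover: it can be week 1 (18), week 2 (3), week 3 (3). Listing each branch's schedules as (Review, Draft, Research, Audit, Prototype, Migrate) by week number:
Handover=week 1: (2,3,4,2,1,3) (2,4,3,2,1,3) (2,4,4,2,1,3) (2,4,4,2,3,3) (2,5,3,2,1,3) (2,5,3,2,4,3) (2,5,4,2,1,3) (2,5,4,2,3,3) (2,5,4,2,4,3) (3,2,4,2,1,3) (3,4,2,2,1,3) (3,4,4,2,1,3) (3,4,4,2,2,3) (3,5,2,2,1,3) (3,5,2,2,4,3) (3,5,4,2,1,3) (3,5,4,2,2,3) (3,5,4,2,4,3) — 18.
Handover=week 2: (3,4,4,2,1,3) (3,5,4,2,1,3) (3,5,4,2,4,3) — 3.
Handover=week 3: (2,4,4,2,1,3) (2,5,4,2,1,3) (2,5,4,2,4,3) — 3.
Summing: 18 + 3 + 3 = 24.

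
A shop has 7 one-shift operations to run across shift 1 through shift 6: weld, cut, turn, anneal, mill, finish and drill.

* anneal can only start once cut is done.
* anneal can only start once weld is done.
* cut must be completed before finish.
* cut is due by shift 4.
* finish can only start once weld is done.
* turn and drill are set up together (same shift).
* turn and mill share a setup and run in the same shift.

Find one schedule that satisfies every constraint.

cut=shift 1, drill=shift 1, anneal=shift 2, turn=shift 1, finish=shift 2, mill=shift 1, weld=shift 1

Checking: cut(shift 1) before finish(shift 2); weld(shift 1) before finish(shift 2); cut(shift 1) before anneal(shift 2); weld(shift 1) before anneal(shift 2); turn = drill = shift 1; turn = mill = shift 1; cut=shift 1 in [shift 1,shift 4].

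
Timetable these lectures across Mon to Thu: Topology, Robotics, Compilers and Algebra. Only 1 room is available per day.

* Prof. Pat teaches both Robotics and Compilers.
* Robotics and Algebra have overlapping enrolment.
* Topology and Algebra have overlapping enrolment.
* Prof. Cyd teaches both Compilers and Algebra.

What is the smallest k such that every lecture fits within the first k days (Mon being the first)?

With at most 1 per day and 4 lectures, at least 4 days are needed.
4 works (last occupied day: Thu): for example Robotics -> Tue, Topology -> Mon, Algebra -> Thu, Compilers -> Wed.

4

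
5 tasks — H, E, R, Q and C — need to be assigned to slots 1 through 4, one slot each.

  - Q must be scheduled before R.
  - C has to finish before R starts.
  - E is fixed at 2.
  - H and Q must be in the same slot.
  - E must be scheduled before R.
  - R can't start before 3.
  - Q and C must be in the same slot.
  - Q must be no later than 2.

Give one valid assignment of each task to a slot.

C in 1; E in 2; H in 1; Q in 1; R in 3

Checking: Q(1) before R(3); E(2) before R(3); C(1) before R(3); H = Q = 1; Q = C = 1; R=3 in [3,4]; Q=1 in [1,2]; E=2 in [2,2].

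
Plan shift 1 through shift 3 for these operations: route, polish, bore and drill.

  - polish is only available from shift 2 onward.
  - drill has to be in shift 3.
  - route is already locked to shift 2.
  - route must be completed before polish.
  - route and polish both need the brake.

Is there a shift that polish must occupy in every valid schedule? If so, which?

shift 3

polish's window is shift 2–shift 3.
route is fixed at shift 2, and polish can't share a shift with route.
So polish must be shift 3.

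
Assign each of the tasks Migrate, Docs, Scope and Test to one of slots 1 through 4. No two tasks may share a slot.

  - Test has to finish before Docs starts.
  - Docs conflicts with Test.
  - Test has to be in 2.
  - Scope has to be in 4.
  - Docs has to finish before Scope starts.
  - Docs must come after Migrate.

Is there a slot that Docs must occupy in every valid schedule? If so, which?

3

Test is fixed at 2 and must come before Docs, so Docs is at least 3.
Scope is fixed at 4 and must come after Docs, so Docs is at most 3.
So Docs must be 3.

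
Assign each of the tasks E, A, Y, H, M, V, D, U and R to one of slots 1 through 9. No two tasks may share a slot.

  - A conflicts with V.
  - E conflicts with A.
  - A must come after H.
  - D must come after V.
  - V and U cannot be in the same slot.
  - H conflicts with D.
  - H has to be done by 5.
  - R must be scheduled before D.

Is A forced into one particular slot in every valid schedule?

A can be 2 (e.g. U -> 9; H -> 1; V -> 3; E -> 6; D -> 5; Y -> 7; A -> 2; M -> 8; R -> 4) or 3 (e.g. M in 8, E in 6, A in 3, D in 5, Y in 7, U in 9, H in 1, V in 2, R in 4).

No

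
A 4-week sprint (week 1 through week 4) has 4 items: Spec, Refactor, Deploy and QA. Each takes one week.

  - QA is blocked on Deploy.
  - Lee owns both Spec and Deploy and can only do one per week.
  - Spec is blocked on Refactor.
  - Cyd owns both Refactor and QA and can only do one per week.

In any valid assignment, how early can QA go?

week 2

Precedence pushes QA to at least week 2.
QA at week 2 is achievable: Spec in week 2; Refactor in week 1; Deploy in week 1; QA in week 2.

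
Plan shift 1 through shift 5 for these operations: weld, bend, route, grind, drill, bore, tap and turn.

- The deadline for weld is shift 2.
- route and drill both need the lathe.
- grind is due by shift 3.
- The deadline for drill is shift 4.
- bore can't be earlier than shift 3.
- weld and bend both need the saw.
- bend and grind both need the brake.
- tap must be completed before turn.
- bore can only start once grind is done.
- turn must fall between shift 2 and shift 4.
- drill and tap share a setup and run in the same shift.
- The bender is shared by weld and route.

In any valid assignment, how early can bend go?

shift 1

bend at shift 1 is achievable: tap in shift 1; bend in shift 1; weld in shift 2; route in shift 3; drill in shift 1; turn in shift 2; bore in shift 3; grind in shift 2.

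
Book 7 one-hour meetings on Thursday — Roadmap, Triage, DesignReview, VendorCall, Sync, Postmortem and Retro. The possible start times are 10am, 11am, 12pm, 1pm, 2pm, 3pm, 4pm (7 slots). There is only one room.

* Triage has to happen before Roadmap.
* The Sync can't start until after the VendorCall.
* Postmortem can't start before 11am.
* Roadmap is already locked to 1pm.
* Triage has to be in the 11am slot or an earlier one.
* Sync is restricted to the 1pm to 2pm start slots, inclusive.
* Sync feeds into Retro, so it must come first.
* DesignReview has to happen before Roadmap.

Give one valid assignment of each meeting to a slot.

VendorCall in 12pm, Triage in 10am, Roadmap in 1pm, Postmortem in 3pm, Retro in 4pm, Sync in 2pm, DesignReview in 11am

Checking: Triage(10am) before Roadmap(1pm); Sync(2pm) before Retro(4pm); DesignReview(11am) before Roadmap(1pm); VendorCall(12pm) before Sync(2pm); Sync=2pm in [1pm,2pm]; Triage=10am in [10am,11am]; Postmortem=3pm in [11am,4pm]; Roadmap=1pm in [1pm,1pm]; max 1 per slot (cap 1).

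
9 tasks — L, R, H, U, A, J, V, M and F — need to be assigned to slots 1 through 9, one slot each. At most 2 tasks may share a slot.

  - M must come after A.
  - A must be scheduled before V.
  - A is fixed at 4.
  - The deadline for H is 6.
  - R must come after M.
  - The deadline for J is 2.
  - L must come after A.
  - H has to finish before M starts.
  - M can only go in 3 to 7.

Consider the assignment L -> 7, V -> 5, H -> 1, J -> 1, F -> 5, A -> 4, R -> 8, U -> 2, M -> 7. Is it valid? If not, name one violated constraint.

Yes

M can only go in 3 to 7 — holds.
The deadline for H is 6 — holds.
A must be scheduled before V — holds.
The deadline for J is 2 — holds.
A is fixed at 4 — holds.
R must come after M — holds.
M must come after A — holds.
H has to finish before M starts — holds.
At most 2 tasks may share a slot — holds.
L must come after A — holds.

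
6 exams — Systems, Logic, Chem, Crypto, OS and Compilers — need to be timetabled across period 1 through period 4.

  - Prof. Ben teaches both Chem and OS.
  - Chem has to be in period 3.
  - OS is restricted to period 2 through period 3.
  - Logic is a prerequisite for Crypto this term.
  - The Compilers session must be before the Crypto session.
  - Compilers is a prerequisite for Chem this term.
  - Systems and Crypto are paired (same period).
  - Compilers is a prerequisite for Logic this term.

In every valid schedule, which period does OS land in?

period 2

OS's window is period 2–period 3.
Chem is fixed at period 3, and OS can't share a period with Chem.
So OS must be period 2.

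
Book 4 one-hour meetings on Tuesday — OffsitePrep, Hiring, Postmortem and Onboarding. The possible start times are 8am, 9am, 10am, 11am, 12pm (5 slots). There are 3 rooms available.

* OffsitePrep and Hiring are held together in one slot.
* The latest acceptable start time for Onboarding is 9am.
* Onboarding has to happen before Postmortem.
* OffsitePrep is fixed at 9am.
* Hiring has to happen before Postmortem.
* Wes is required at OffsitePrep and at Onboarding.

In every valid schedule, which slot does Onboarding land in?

8am

Onboarding's window is 8am–9am.
OffsitePrep is fixed at 9am, and Onboarding can't share a slot with OffsitePrep.
So Onboarding must be 8am.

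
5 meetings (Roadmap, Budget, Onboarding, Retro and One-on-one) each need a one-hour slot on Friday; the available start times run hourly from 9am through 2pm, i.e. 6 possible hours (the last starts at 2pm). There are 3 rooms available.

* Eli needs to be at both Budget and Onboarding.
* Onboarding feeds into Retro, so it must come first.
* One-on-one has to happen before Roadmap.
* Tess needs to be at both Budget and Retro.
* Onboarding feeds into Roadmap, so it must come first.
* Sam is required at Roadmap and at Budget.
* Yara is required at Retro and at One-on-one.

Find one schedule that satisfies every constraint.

Budget in 11am, Roadmap in 10am, Retro in 10am, Onboarding in 9am, One-on-one in 9am

Checking: Onboarding(9am) before Retro(10am); One-on-one(9am) before Roadmap(10am); Onboarding(9am) before Roadmap(10am); Budget(11am) != Onboarding(9am); Retro(10am) != One-on-one(9am); Roadmap(10am) != Budget(11am); Budget(11am) != Retro(10am); max 2 per hour (cap 3).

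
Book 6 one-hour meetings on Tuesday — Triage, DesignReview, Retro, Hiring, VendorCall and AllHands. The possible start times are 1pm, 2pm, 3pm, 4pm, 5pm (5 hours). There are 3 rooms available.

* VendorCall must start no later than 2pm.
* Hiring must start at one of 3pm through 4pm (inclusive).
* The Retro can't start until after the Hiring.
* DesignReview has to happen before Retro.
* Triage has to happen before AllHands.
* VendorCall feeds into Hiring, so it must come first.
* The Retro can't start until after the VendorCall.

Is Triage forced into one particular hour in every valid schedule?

No

Triage can be 1pm (e.g. DesignReview in 1pm, VendorCall in 1pm, Triage in 1pm, Hiring in 3pm, AllHands in 2pm, Retro in 4pm) or 2pm (e.g. Triage=2pm; Hiring=3pm; VendorCall=1pm; AllHands=3pm; DesignReview=1pm; Retro=4pm).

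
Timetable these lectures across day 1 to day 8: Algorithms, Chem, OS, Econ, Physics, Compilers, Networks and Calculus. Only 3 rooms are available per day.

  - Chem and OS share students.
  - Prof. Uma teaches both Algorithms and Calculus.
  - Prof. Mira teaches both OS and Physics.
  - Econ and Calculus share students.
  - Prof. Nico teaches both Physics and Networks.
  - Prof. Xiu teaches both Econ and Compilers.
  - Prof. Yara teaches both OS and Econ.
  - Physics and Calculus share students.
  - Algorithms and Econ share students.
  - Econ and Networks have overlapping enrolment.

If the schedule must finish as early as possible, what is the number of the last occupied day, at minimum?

With at most 3 per day and 8 lectures, at least 3 days are needed.
3 works (last occupied day: day 3): for example Econ in day 3; Networks in day 2; Compilers in day 1; Algorithms in day 1; Calculus in day 2; Physics in day 3; Chem in day 1; OS in day 2.

3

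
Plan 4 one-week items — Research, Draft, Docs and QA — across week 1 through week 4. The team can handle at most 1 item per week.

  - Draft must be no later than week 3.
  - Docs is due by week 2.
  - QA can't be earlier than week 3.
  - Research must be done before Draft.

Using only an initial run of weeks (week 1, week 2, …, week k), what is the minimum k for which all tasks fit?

The precedence chain requires at least 2 distinct weeks.
With at most 1 per week and 4 tasks, at least 4 weeks are needed.
QA can't be placed before week 3, so the schedule must run through at least week 3.
4 works (last occupied week: week 4): for example Research -> week 2; QA -> week 4; Docs -> week 1; Draft -> week 3.

4 weeks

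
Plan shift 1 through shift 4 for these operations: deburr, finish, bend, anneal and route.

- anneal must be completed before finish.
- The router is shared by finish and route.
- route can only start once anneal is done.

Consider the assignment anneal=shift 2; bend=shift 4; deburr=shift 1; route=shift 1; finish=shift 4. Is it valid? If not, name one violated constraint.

No. route can only start once anneal is done is not satisfied.

route can only start once anneal is done — violated.
anneal must be completed before finish — holds.
The router is shared by finish and route — holds.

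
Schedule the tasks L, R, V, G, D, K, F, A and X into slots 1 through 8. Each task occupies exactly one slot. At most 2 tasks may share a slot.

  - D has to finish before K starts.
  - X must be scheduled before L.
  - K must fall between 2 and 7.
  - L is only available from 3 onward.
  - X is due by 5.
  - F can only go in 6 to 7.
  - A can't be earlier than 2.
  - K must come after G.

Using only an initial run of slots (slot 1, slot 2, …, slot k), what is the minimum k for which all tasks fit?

6 slots

The precedence chain requires at least 2 distinct slots.
With at most 2 per slot and 9 tasks, at least 5 slots are needed.
F can't be placed before 6, so the schedule must run through at least slot 6.
6 works (last occupied slot: 6): for example R=4, G=1, K=2, V=4, A=3, F=6, L=3, X=2, D=1.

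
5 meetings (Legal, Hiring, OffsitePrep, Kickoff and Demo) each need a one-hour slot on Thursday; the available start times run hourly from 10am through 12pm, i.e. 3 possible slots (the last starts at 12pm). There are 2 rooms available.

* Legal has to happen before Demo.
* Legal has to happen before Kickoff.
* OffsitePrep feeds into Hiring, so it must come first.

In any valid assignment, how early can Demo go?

Precedence pushes Demo to at least 11am.
Demo at 11am is achievable: Demo -> 11am; OffsitePrep -> 10am; Legal -> 10am; Hiring -> 11am; Kickoff -> 12pm.

11am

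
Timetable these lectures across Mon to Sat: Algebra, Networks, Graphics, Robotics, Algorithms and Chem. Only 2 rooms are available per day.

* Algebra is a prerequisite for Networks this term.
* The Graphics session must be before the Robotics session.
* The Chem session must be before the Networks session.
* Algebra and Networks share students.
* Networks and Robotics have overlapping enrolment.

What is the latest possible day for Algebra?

Downstream work caps Algebra at Fri.
Algebra at Fri is achievable: Graphics in Mon; Networks in Sat; Chem in Mon; Algebra in Fri; Robotics in Tue; Algorithms in Tue.

Fri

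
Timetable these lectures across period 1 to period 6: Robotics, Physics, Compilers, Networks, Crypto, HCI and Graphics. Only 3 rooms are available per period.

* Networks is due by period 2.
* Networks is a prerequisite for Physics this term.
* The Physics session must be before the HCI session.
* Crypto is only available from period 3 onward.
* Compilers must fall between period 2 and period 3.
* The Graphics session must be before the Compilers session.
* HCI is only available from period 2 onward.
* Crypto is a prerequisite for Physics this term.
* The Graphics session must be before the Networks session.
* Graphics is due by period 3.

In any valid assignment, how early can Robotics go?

Robotics at period 1 is achievable: Graphics -> period 1, Crypto -> period 3, Robotics -> period 1, Networks -> period 2, HCI -> period 5, Physics -> period 4, Compilers -> period 2.

period 1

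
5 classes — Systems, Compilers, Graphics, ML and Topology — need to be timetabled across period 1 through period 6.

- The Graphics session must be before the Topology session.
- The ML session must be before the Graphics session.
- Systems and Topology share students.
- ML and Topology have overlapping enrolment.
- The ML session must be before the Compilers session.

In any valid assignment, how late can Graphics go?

Precedence pushes Graphics to at least period 2; downstream work caps Graphics at period 5.
Graphics at period 5 is achievable: Systems=period 1, Compilers=period 2, Graphics=period 5, ML=period 1, Topology=period 6.

period 5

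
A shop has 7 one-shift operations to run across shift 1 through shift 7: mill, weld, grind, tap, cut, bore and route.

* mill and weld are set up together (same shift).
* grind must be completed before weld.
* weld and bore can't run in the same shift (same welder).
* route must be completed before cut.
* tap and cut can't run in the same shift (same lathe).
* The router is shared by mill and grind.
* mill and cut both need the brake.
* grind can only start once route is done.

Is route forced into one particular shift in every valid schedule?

route can be shift 1 (e.g. weld=shift 3, tap=shift 1, route=shift 1, cut=shift 2, grind=shift 2, bore=shift 1, mill=shift 3) or shift 2 (e.g. tap -> shift 1; mill -> shift 4; grind -> shift 3; route -> shift 2; bore -> shift 1; weld -> shift 4; cut -> shift 3).

No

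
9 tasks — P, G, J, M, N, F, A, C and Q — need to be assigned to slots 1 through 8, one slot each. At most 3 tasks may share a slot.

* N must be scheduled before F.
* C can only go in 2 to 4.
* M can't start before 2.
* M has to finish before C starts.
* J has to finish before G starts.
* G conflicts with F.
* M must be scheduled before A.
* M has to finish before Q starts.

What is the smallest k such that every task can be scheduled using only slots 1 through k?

4 slots

The precedence chain requires at least 2 distinct slots.
With at most 3 per slot and 9 tasks, at least 3 slots are needed.
Propagating the time windows through the other constraints, A can't land before 3, so the schedule must run through at least slot 3.
Could 3 slots be enough, i.e. nothing placed later than 3? No: M's window within 3 slots is {2, 3}; C's window within 3 slots is {2, 3}; Q must come after M (at 2 or later) → {3}; M must come before Q (at 3 or earlier) → {2}; F must come after N (at 1 or later) → {2, 3}; G must come after J (at 1 or later) → {2, 3}; C must come after M (at 2 or later) → {3}; A must come after M (at 2 or later) → {3}; G can't use 3, already full with A, C and Q (limit 3) → {2}; F can't use 3, already full with A, C and Q (limit 3) → {2}; F can't share with G (2) → nothing is left.
So 3 slots is not enough.
4 works (last occupied slot: 4): for example J -> 1, Q -> 4, F -> 3, N -> 1, A -> 3, G -> 2, C -> 3, P -> 1, M -> 2.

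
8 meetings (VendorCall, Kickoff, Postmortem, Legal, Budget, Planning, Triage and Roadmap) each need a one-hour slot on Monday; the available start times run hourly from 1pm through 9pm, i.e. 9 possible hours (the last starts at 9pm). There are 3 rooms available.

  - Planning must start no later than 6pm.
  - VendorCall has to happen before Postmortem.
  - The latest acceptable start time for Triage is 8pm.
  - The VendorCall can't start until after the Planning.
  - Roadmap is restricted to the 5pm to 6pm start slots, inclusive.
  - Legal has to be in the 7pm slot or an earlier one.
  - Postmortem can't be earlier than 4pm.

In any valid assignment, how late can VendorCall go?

8pm

Precedence pushes VendorCall to at least 2pm; downstream work caps VendorCall at 8pm.
VendorCall at 8pm is achievable: VendorCall in 8pm; Planning in 1pm; Legal in 1pm; Triage in 1pm; Kickoff in 2pm; Budget in 2pm; Postmortem in 9pm; Roadmap in 5pm.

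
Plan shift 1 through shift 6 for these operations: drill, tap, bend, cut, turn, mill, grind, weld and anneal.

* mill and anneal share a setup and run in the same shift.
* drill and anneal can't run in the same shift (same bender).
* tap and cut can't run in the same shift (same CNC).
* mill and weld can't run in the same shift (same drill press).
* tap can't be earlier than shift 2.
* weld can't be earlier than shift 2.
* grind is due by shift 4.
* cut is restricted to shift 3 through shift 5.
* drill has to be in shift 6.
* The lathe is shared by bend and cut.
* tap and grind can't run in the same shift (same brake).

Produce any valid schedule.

mill -> shift 1; turn -> shift 1; tap -> shift 2; grind -> shift 1; weld -> shift 2; cut -> shift 3; drill -> shift 6; bend -> shift 1; anneal -> shift 1

Checking: tap(shift 2) != grind(shift 1); drill(shift 6) != anneal(shift 1); tap(shift 2) != cut(shift 3); mill(shift 1) != weld(shift 2); bend(shift 1) != cut(shift 3); mill = anneal = shift 1; cut=shift 3 in [shift 3,shift 5]; drill=shift 6 in [shift 6,shift 6]; tap=shift 2 in [shift 2,shift 6]; weld=shift 2 in [shift 2,shift 6]; grind=shift 1 in [shift 1,shift 4].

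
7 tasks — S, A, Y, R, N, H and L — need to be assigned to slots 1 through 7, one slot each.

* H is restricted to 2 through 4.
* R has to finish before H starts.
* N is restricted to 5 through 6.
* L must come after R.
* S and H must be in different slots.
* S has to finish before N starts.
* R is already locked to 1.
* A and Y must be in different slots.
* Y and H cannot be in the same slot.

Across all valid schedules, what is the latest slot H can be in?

H is available from 2; H's own window allows nothing later than 4.
H at 4 is achievable: A=1; N=5; R=1; L=2; S=1; Y=2; H=4.

4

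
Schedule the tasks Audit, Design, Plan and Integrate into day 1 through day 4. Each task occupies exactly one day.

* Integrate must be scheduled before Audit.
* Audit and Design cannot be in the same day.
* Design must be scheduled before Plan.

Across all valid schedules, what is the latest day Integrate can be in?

day 3

Downstream work caps Integrate at day 3.
Integrate at day 3 is achievable: Integrate in day 3, Audit in day 4, Design in day 1, Plan in day 2.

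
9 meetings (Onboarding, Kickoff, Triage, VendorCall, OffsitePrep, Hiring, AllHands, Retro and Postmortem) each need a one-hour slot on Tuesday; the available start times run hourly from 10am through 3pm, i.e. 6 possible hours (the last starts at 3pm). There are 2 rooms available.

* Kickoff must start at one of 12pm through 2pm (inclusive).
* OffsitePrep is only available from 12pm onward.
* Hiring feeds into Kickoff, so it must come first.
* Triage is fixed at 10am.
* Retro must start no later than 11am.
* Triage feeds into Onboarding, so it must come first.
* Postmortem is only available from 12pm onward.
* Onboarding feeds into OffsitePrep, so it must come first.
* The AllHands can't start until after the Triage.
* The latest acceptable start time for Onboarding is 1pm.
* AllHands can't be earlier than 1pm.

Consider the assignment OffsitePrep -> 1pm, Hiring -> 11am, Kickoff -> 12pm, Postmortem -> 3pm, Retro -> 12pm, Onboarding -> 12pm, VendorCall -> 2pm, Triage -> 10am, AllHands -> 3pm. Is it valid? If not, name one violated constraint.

No — it violates: Retro must start no later than 11am

The latest acceptable start time for Onboarding is 1pm — holds.
The AllHands can't start until after the Triage — holds.
Triage is fixed at 10am — holds.
Onboarding feeds into OffsitePrep, so it must come first — holds.
AllHands can't be earlier than 1pm — holds.
Retro must start no later than 11am — violated.
OffsitePrep is only available from 12pm onward — holds.
Hiring feeds into Kickoff, so it must come first — holds.
There are 2 rooms available — violated.
Postmortem is only available from 12pm onward — holds.
Triage feeds into Onboarding, so it must come first — holds.
Kickoff must start at one of 12pm through 2pm (inclusive) — holds.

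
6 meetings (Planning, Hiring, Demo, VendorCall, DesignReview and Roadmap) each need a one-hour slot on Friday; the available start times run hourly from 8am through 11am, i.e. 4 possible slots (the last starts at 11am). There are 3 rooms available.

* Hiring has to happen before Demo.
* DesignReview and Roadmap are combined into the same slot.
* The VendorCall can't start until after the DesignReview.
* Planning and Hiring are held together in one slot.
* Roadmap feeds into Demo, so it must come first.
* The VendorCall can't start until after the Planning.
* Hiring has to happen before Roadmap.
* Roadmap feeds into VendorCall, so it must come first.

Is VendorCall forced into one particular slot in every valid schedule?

No

VendorCall can be 10am (e.g. Demo=10am, VendorCall=10am, Hiring=8am, DesignReview=9am, Roadmap=9am, Planning=8am) or 11am (e.g. Planning in 8am, DesignReview in 9am, Roadmap in 9am, Hiring in 8am, Demo in 10am, VendorCall in 11am).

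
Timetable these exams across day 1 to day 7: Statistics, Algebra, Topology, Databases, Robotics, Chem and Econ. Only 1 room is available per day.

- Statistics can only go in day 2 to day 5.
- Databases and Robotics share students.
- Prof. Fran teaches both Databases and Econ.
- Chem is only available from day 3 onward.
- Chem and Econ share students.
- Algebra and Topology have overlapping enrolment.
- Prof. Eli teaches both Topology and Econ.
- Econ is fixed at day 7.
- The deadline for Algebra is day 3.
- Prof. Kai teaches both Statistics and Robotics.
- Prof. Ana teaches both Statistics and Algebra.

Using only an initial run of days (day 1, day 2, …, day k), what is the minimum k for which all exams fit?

7

With at most 1 per day and 7 exams, at least 7 days are needed.
Econ can't be placed before day 7, so the schedule must run through at least day 7.
7 works (last occupied day: day 7): for example Databases -> day 5; Econ -> day 7; Robotics -> day 6; Statistics -> day 2; Algebra -> day 1; Topology -> day 4; Chem -> day 3.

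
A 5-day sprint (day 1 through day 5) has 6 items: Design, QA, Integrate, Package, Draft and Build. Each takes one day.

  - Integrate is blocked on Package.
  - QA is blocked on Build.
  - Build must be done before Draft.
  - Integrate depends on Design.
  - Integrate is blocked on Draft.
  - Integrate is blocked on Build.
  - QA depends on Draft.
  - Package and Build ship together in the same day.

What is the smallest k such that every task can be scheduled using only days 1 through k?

The precedence chain requires at least 3 distinct days.
3 works (last occupied day: day 3): for example Draft in day 2; QA in day 3; Integrate in day 3; Design in day 1; Build in day 1; Package in day 1.

3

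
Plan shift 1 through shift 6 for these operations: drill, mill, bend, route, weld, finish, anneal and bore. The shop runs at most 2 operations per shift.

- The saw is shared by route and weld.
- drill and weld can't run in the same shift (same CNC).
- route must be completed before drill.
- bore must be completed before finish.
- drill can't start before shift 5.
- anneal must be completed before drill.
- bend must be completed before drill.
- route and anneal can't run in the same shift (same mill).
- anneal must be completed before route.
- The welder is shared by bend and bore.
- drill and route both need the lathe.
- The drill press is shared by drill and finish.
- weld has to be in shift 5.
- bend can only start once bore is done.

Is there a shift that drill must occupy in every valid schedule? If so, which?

drill's window is shift 5–shift 6.
weld is fixed at shift 5, and drill can't share a shift with weld.
So drill must be shift 6.

shift 6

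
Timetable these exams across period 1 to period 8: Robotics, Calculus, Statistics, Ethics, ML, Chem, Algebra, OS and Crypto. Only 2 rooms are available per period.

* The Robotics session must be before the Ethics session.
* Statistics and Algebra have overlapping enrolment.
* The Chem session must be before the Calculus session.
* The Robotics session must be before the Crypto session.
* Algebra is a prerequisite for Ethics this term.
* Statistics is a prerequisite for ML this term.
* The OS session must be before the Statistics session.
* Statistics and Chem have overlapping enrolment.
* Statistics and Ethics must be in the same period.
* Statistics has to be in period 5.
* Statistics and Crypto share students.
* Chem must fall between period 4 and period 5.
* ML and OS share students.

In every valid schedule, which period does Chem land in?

Chem's window is period 4–period 5.
Statistics is fixed at period 5, and Chem can't share a period with Statistics.
So Chem must be period 4.

period 4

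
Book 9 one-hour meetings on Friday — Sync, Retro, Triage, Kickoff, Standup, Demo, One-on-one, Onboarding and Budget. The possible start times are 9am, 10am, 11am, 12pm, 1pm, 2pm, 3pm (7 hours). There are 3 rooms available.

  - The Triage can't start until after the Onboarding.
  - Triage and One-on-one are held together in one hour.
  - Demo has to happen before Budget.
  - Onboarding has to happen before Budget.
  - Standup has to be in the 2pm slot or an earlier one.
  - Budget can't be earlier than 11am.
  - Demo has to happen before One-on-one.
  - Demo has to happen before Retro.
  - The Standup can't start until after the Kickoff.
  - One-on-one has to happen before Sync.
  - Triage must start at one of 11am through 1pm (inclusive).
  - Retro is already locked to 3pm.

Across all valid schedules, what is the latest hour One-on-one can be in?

1pm

One-on-one must be in the same hour as Triage, which can't be before 11am, so One-on-one is at least 11am; One-on-one must be in the same hour as Triage, which can't be after 1pm, so One-on-one is at most 1pm.
One-on-one at 1pm is achievable: Onboarding=9am; Kickoff=9am; Standup=10am; Sync=2pm; Triage=1pm; Budget=11am; One-on-one=1pm; Retro=3pm; Demo=9am.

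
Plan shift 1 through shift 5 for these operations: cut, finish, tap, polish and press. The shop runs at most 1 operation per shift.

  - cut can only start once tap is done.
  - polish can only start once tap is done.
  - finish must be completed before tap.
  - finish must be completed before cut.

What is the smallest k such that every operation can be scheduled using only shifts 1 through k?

The precedence chain requires at least 3 distinct shifts.
With at most 1 per shift and 5 operations, at least 5 shifts are needed.
5 works (last occupied shift: shift 5): for example finish in shift 1; cut in shift 3; tap in shift 2; press in shift 5; polish in shift 4.

5 shifts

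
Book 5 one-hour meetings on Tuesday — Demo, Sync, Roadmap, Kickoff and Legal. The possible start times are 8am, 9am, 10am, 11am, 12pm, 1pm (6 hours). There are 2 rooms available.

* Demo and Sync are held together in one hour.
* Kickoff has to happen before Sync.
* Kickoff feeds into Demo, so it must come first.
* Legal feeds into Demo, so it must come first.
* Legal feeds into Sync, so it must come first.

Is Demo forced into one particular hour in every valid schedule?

Demo can be 9am (e.g. Demo in 9am, Roadmap in 10am, Kickoff in 8am, Legal in 8am, Sync in 9am) or 10am (e.g. Roadmap in 9am; Demo in 10am; Sync in 10am; Kickoff in 8am; Legal in 8am).

No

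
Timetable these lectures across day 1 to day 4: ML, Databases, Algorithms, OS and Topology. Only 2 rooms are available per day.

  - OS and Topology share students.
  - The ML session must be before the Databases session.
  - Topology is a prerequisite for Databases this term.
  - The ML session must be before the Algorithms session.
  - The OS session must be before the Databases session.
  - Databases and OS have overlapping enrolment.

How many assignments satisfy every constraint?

Splitting on ML: it can be day 1 (24), day 2 (16), day 3 (6). Listing each branch's schedules as (Databases, Algorithms, OS, Topology) by day number:
ML=day 1: (3,2,1,2) (3,2,2,1) (3,3,1,2) (3,3,2,1) (3,4,1,2) (3,4,2,1) (4,2,1,2) (4,2,1,3) (4,2,2,1) (4,2,2,3) (4,2,3,1) (4,2,3,2) (4,3,1,2) (4,3,1,3) (4,3,2,1) (4,3,2,3) (4,3,3,1) (4,3,3,2) (4,4,1,2) (4,4,1,3) (4,4,2,1) (4,4,2,3) (4,4,3,1) (4,4,3,2) — 24.
ML=day 2: (3,3,1,2) (3,3,2,1) (3,4,1,2) (3,4,2,1) (4,3,1,2) (4,3,1,3) (4,3,2,1) (4,3,2,3) (4,3,3,1) (4,3,3,2) (4,4,1,2) (4,4,1,3) (4,4,2,1) (4,4,2,3) (4,4,3,1) (4,4,3,2) — 16.
ML=day 3: (4,4,1,2) (4,4,1,3) (4,4,2,1) (4,4,2,3) (4,4,3,1) (4,4,3,2) — 6.
Summing: 24 + 16 + 6 = 46.

46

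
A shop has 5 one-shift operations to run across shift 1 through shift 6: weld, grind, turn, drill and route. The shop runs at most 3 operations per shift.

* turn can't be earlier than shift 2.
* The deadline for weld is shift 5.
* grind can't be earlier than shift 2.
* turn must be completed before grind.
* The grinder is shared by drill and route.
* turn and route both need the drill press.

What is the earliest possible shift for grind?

Grind is available from shift 2; precedence pushes grind to at least shift 3.
grind at shift 3 is achievable: grind in shift 3, weld in shift 1, turn in shift 2, route in shift 3, drill in shift 1.

shift 3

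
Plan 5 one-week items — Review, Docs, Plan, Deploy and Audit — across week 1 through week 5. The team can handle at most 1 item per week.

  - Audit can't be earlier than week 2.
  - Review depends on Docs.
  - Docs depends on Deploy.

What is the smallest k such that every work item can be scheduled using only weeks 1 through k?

The precedence chain requires at least 3 distinct weeks.
With at most 1 per week and 5 work items, at least 5 weeks are needed.
5 works (last occupied week: week 5): for example Plan -> week 5; Docs -> week 3; Deploy -> week 1; Review -> week 4; Audit -> week 2.

5 weeks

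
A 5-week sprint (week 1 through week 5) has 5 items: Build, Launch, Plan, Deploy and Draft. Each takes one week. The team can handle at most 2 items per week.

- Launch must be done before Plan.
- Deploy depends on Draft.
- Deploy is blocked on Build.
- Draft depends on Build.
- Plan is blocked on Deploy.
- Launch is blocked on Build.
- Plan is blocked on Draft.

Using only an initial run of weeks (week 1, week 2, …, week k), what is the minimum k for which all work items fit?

The precedence chain requires at least 4 distinct weeks.
With at most 2 per week and 5 work items, at least 3 weeks are needed.
4 works (last occupied week: week 4): for example Launch=week 2; Draft=week 2; Plan=week 4; Build=week 1; Deploy=week 3.

4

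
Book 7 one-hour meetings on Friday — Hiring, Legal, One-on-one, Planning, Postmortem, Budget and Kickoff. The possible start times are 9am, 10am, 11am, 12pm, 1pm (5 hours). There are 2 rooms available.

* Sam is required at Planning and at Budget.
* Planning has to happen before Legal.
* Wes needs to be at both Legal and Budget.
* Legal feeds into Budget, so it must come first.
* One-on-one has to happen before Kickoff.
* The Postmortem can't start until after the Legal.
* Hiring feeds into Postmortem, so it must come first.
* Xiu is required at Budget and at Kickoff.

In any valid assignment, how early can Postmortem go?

11am

Precedence pushes Postmortem to at least 11am.
Postmortem at 11am is achievable: Legal in 10am, Hiring in 9am, Kickoff in 12pm, Postmortem in 11am, Budget in 11am, Planning in 9am, One-on-one in 10am.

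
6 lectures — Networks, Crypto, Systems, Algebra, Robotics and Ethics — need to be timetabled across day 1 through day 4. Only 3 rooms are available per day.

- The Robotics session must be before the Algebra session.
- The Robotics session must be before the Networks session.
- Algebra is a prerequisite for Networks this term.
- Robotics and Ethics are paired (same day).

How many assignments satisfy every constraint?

Splitting on Networks: it can be day 3 (15), day 4 (45). Listing each branch's schedules as (Crypto, Systems, Algebra, Robotics, Ethics) by day number:
Networks=day 3: (1,2,2,1,1) (1,3,2,1,1) (1,4,2,1,1) (2,1,2,1,1) (2,2,2,1,1) (2,3,2,1,1) (2,4,2,1,1) (3,1,2,1,1) (3,2,2,1,1) (3,3,2,1,1) (3,4,2,1,1) (4,1,2,1,1) (4,2,2,1,1) (4,3,2,1,1) (4,4,2,1,1) — 15.
Networks=day 4: (1,1,3,2,2) (1,2,2,1,1) (1,2,3,1,1) (1,2,3,2,2) (1,3,2,1,1) (1,3,3,1,1) (1,3,3,2,2) (1,4,2,1,1) (1,4,3,1,1) (1,4,3,2,2) (2,1,2,1,1) (2,1,3,1,1) (2,1,3,2,2) (2,2,2,1,1) (2,2,3,1,1) (2,3,2,1,1) (2,3,3,1,1) (2,3,3,2,2) (2,4,2,1,1) (2,4,3,1,1) (2,4,3,2,2) (3,1,2,1,1) (3,1,3,1,1) (3,1,3,2,2) (3,2,2,1,1) (3,2,3,1,1) (3,2,3,2,2) (3,3,2,1,1) (3,3,3,1,1) (3,3,3,2,2) (3,4,2,1,1) (3,4,3,1,1) (3,4,3,2,2) (4,1,2,1,1) (4,1,3,1,1) (4,1,3,2,2) (4,2,2,1,1) (4,2,3,1,1) (4,2,3,2,2) (4,3,2,1,1) (4,3,3,1,1) (4,3,3,2,2) (4,4,2,1,1) (4,4,3,1,1) (4,4,3,2,2) — 45.
Summing: 15 + 45 = 60.

60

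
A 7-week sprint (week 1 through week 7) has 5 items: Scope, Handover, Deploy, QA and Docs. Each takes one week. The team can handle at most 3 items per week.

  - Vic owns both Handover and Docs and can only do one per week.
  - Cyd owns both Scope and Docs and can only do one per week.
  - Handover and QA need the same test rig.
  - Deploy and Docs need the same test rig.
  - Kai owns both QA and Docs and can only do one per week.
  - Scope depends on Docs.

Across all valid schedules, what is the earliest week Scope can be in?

Precedence pushes Scope to at least week 2.
Scope at week 2 is achievable: Handover -> week 2; QA -> week 3; Docs -> week 1; Scope -> week 2; Deploy -> week 2.

week 2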